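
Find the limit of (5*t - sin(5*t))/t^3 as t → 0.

125/6

Direct substitution gives 0/0.
Apply L'Hôpital: lim (5 - 5*cos(5*t))/(3*t^2), still 0/0.
Apply L'Hôpital: lim (25*sin(5*t))/(6*t), still 0/0.
After 3 applications of L'Hôpital's rule the quotient is (125*cos(5*t))/(6); substituting t = 0 gives 125/6.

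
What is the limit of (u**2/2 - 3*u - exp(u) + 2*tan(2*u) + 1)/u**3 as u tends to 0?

Substitution gives 0/0; apply L'Hôpital's rule 3 times.
After differentiating numerator and denominator 3 times the quotient is (-e^(u) + 96*tan(2*u)^4 + 128*tan(2*u)^2 + 32)/(6); at u = 0 this is 31/6.

31/6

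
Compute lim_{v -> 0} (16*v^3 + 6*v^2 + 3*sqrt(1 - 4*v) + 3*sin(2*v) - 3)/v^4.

Substitution gives 0/0 (the numerator vanishes to order 4).
Expand each term to order v^4: the coefficient of v^4 in 3·sin(2v) is 0 and in 3·√(1 - 4v) is -30.
Lower-order terms cancel with the polynomial part, so the numerator is (-30)·v^4 + o(v^4), and the limit is (-30)/(1) = -30.

-30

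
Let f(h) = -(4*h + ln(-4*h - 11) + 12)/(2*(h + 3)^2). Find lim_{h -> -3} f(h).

Direct substitution gives 0/0.
Apply L'Hôpital: lim (4 - 4/(-4*h - 11))/(-4*h - 12), still 0/0.
After 2 applications of L'Hôpital's rule the quotient is (-16/(-4*h - 11)^2)/(-4); substituting h = -3 gives 4.

4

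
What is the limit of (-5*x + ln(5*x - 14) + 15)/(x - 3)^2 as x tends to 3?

Direct substitution gives 0/0.
Apply L'Hôpital: lim (-5 + 5/(5*x - 14))/(2*x - 6), still 0/0.
After 2 applications of L'Hôpital's rule the quotient is (-25/(5*x - 14)^2)/(2); substituting x = 3 gives -25/2.

-25/2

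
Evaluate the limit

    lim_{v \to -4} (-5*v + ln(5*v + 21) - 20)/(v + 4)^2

Direct substitution gives 0/0.
Apply L'Hôpital: lim (-5 + 5/(5*v + 21))/(2*v + 8), still 0/0.
After 2 applications of L'Hôpital's rule the quotient is (-25/(5*v + 21)^2)/(2); substituting v = -4 gives -25/2.

-25/2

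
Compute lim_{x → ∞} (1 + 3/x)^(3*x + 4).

Write it as [(1 + 3/x)^x]^(3) · (1 + 3/x)^(4). The bracketed term tends to e^(3) and the second factor to 1, so the limit is e^(9).

e^(9)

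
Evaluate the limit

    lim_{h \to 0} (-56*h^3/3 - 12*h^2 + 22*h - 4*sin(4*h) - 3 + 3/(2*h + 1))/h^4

48

Substitution gives 0/0; apply L'Hôpital's rule 4 times.
After differentiating numerator and denominator 4 times the quotient is (-1024*sin(4*h) + 1152/(2*h + 1)^5)/(24); at h = 0 this is 48.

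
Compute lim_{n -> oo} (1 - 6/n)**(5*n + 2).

Write it as [(1 - 6/n)^n]^(5) · (1 - 6/n)^(2). The bracketed term tends to e^(-6) and the second factor to 1, so the limit is e^(-30).

e^(-30)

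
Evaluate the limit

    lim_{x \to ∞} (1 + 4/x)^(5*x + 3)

e^(20)

Write it as [(1 + 4/x)^x]^(5) · (1 + 4/x)^(3). The bracketed term tends to e^(4) and the second factor to 1, so the limit is e^(20).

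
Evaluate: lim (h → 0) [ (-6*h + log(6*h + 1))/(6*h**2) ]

-3

Direct substitution gives 0/0.
Apply L'Hôpital: lim (-6 + 6/(6*h + 1))/(12*h), still 0/0.
After 2 applications of L'Hôpital's rule the quotient is (-36/(6*h + 1)^2)/(12); substituting h = 0 gives -3.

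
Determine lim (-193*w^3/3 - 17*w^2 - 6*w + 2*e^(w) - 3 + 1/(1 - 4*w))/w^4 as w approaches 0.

3073/12

Substitution gives 0/0 (the numerator vanishes to order 4).
Expand each term to order w^4: the coefficient of w^4 in 1/(1 - 4w) is 256 and in 2·e^(w) is 1/12.
Lower-order terms cancel with the polynomial part, so the numerator is (3073/12)·w^4 + o(w^4), and the limit is (3073/12)/(1) = 3073/12.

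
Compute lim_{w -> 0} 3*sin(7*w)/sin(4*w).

Substitution gives 0/0.
Divide numerator and denominator by w: sin(7w)/w → 7 and sin(4w)/w → 4, so the limit is 3·7/4 = 21/4.

21/4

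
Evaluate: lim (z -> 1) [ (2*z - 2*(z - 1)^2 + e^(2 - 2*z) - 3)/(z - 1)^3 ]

Direct substitution gives 0/0.
Apply L'Hôpital: lim (-4*z - 2*e^(2 - 2*z) + 6)/(3*(z - 1)^2), still 0/0.
Apply L'Hôpital: lim (4*e^(2 - 2*z) - 4)/(6*z - 6), still 0/0.
After 3 applications of L'Hôpital's rule the quotient is (-8*e^(2 - 2*z))/(6); substituting z = 1 gives -4/3.

-4/3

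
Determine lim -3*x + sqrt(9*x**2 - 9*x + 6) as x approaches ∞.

This has the form ∞ − ∞. Multiply and divide by the conjugate √(9*x^2 - 9*x + 6) + 3x.
That gives (-9x + 6) / (√(9*x^2 - 9*x + 6) + 3x).
Divide numerator and denominator by x: the limit is -9/(2·3) = -3/2.

-3/2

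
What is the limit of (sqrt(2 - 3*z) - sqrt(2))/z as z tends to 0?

-3*√(2)/4

Substitution gives 0/0. Multiply numerator and denominator by the conjugate √(2 - 3z) + √2.
The numerator becomes (2 - 3z) − 2 = -3z, so the expression simplifies to -3/(√(2 - 3z) + √2).
Letting z → 0 gives -3/(2√2) = -3*√(2)/4.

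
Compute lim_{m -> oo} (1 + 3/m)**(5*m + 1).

e^(15)

Let L be the limit and take ln: ln L = lim (5m + 1)·ln(1 + 3/m) = lim (5m + 1)·(3/m + O(1/m²)) = 15.
Hence L = e^(15).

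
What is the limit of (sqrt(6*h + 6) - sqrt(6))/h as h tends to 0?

√(6)/2

Substitution gives 0/0. Multiply numerator and denominator by the conjugate √(6 + 6h) + √6.
The numerator becomes (6 + 6h) − 6 = 6h, so the expression simplifies to 6/(√(6 + 6h) + √6).
Letting h → 0 gives 6/(2√6) = √(6)/2.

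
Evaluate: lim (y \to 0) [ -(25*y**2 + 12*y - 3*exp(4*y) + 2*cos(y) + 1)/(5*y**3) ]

32/5

Substitution gives 0/0 (the numerator vanishes to order 3).
Expand each term to order y^3: the coefficient of y^3 in 2·cos(y) is 0 and in -3·e^(4y) is -32.
Lower-order terms cancel with the polynomial part, so the numerator is (-32)·y^3 + o(y^3), and the limit is (-32)/(-5) = 32/5.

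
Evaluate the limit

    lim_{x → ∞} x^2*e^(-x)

0

Write as x^2/e^{1x}, an ∞/∞ form.
Exponential growth dominates any polynomial, so repeated L'Hôpital (or the standard result) gives 0.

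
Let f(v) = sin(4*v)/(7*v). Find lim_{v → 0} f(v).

Substitution gives 0/0.
Write it as (4/7)·sin(4v)/(4v); since sin(u)/u → 1, the limit is 4/7.

4/7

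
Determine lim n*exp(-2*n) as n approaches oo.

Write as n^1/e^{2n}, an ∞/∞ form.
Exponential growth dominates any polynomial, so repeated L'Hôpital (or the standard result) gives 0.

0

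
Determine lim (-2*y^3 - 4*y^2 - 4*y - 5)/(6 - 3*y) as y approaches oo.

∞

The numerator has higher degree (3 > 1); the quotient behaves like (-2/(-3))·y^2 for large |y|.
As y → +∞ this diverges to ∞.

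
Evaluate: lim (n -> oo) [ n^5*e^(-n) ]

0

Write as n^5/e^{1n}, an ∞/∞ form.
Exponential growth dominates any polynomial, so repeated L'Hôpital (or the standard result) gives 0.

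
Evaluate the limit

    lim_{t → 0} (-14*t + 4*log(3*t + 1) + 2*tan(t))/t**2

Substitution gives 0/0 (the numerator vanishes to order 2).
Expand each term to order t^2: the coefficient of t^2 in 4·ln(1 + 3t) is -18 and in 2·tan(t) is 0.
Lower-order terms cancel with the polynomial part, so the numerator is (-18)·t^2 + o(t^2), and the limit is (-18)/(1) = -18.

-18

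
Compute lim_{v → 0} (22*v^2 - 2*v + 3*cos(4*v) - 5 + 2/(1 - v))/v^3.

Substitution gives 0/0; apply L'Hôpital's rule 3 times.
After differentiating numerator and denominator 3 times the quotient is (192*sin(4*v) + 12/(v - 1)^4)/(6); at v = 0 this is 2.

2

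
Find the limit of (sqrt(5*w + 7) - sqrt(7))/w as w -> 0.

5*√(7)/14

Substitution gives 0/0. Multiply numerator and denominator by the conjugate √(7 + 5w) + √7.
The numerator becomes (7 + 5w) − 7 = 5w, so the expression simplifies to 5/(√(7 + 5w) + √7).
Letting w → 0 gives 5/(2√7) = 5*√(7)/14.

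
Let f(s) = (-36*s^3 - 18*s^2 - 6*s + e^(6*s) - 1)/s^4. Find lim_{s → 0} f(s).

Direct substitution gives 0/0.
Apply L'Hôpital: lim (-108*s^2 - 36*s + 6*e^(6*s) - 6)/(4*s^3), still 0/0.
Apply L'Hôpital: lim (-216*s + 36*e^(6*s) - 36)/(12*s^2), still 0/0.
Apply L'Hôpital: lim (216*e^(6*s) - 216)/(24*s), still 0/0.
After 4 applications of L'Hôpital's rule the quotient is (1296*e^(6*s))/(24); substituting s = 0 gives 54.

54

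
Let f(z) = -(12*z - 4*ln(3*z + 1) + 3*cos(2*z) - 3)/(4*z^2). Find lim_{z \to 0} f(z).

-3

Substitution gives 0/0; apply L'Hôpital's rule 2 times.
After differentiating numerator and denominator 2 times the quotient is (-12*cos(2*z) + 36/(3*z + 1)^2)/(-8); at z = 0 this is -3.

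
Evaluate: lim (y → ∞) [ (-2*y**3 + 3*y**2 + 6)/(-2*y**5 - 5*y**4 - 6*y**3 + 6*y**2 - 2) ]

The denominator has degree 5 and the numerator degree 3. Dividing numerator and denominator by y^5 sends every term to 0 except the leading denominator term, so the limit is 0.

0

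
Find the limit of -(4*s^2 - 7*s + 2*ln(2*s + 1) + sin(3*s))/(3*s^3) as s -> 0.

-5/18

Substitution gives 0/0; apply L'Hôpital's rule 3 times.
After differentiating numerator and denominator 3 times the quotient is (-27*cos(3*s) + 32/(2*s + 1)^3)/(-18); at s = 0 this is -5/18.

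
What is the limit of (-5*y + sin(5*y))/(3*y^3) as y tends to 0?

Direct substitution gives 0/0.
Apply L'Hôpital: lim (5*cos(5*y) - 5)/(9*y^2), still 0/0.
Apply L'Hôpital: lim (-25*sin(5*y))/(18*y), still 0/0.
After 3 applications of L'Hôpital's rule the quotient is (-125*cos(5*y))/(18); substituting y = 0 gives -125/18.

-125/18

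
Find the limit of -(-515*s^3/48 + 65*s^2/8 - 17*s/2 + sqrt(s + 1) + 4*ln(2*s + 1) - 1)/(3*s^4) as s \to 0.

Substitution gives 0/0; apply L'Hôpital's rule 4 times.
After differentiating numerator and denominator 4 times the quotient is (-384/(2*s + 1)^4 - 15/(16*(s + 1)^(7/2)))/(-72); at s = 0 this is 2053/384.

2053/384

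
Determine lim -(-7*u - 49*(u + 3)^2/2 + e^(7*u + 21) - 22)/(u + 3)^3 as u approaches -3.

Direct substitution gives 0/0.
Apply L'Hôpital: lim (-49*u + 7*e^(7*u + 21) - 154)/(-3*(u + 3)^2), still 0/0.
Apply L'Hôpital: lim (49*e^(7*u + 21) - 49)/(-6*u - 18), still 0/0.
After 3 applications of L'Hôpital's rule the quotient is (343*e^(7*u + 21))/(-6); substituting u = -3 gives -343/6.

-343/6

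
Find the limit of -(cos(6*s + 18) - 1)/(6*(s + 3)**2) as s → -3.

3

Direct substitution gives 0/0.
Apply L'Hôpital: lim (-6*sin(6*s + 18))/(-12*s - 36), still 0/0.
After 2 applications of L'Hôpital's rule the quotient is (-36*cos(6*s + 18))/(-12); substituting s = -3 gives 3.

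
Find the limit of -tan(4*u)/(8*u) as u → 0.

Substitution gives 0/0.
Since tan(θ)/θ → 1 as θ → 0, tan(4u)/(4u) → 1 and the limit is 4/(-8) = -1/2.

-1/2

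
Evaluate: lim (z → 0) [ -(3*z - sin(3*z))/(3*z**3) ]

Direct substitution gives 0/0.
Apply L'Hôpital: lim (3 - 3*cos(3*z))/(-9*z^2), still 0/0.
Apply L'Hôpital: lim (9*sin(3*z))/(-18*z), still 0/0.
After 3 applications of L'Hôpital's rule the quotient is (27*cos(3*z))/(-18); substituting z = 0 gives -3/2.

-3/2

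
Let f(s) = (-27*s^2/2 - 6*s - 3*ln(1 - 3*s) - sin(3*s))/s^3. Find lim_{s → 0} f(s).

Substitution gives 0/0 (the numerator vanishes to order 3).
Expand each term to order s^3: the coefficient of s^3 in -3·ln(1 - 3s) is 27 and in −sin(3s) is 9/2.
Lower-order terms cancel with the polynomial part, so the numerator is (63/2)·s^3 + o(s^3), and the limit is (63/2)/(1) = 63/2.

63/2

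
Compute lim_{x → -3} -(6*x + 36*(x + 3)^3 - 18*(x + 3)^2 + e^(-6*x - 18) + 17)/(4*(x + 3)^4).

-27/2

Direct substitution gives 0/0.
Apply L'Hôpital: lim (-36*x + 108*(x + 3)^2 - 6*e^(-6*x - 18) - 102)/(-16*(x + 3)^3), still 0/0.
Apply L'Hôpital: lim (216*x + 36*e^(-6*x - 18) + 612)/(-48*(x + 3)^2), still 0/0.
Apply L'Hôpital: lim (216 - 216*e^(-6*x - 18))/(-96*x - 288), still 0/0.
After 4 applications of L'Hôpital's rule the quotient is (1296*e^(-6*x - 18))/(-96); substituting x = -3 gives -27/2.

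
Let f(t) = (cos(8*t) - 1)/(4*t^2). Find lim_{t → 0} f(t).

Direct substitution gives 0/0.
Apply L'Hôpital: lim (-8*sin(8*t))/(8*t), still 0/0.
After 2 applications of L'Hôpital's rule the quotient is (-64*cos(8*t))/(8); substituting t = 0 gives -8.

-8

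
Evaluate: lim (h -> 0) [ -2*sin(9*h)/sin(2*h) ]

-9

Substitution gives 0/0.
Divide numerator and denominator by h: sin(9h)/h → 9 and sin(2h)/h → 2, so the limit is -2·9/2 = -9.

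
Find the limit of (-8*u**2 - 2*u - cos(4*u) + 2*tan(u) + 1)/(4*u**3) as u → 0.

1/6

Substitution gives 0/0 (the numerator vanishes to order 3).
Expand each term to order u^3: the coefficient of u^3 in −cos(4u) is 0 and in 2·tan(u) is 2/3.
Lower-order terms cancel with the polynomial part, so the numerator is (2/3)·u^3 + o(u^3), and the limit is (2/3)/(4) = 1/6.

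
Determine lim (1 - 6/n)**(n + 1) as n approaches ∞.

e^(-6)

Write it as [(1 - 6/n)^n]^(1) · (1 - 6/n)^(1). The bracketed term tends to e^(-6) and the second factor to 1, so the limit is e^(-6).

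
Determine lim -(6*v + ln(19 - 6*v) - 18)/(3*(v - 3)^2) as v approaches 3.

Direct substitution gives 0/0.
Apply L'Hôpital: lim (6 - 6/(19 - 6*v))/(18 - 6*v), still 0/0.
After 2 applications of L'Hôpital's rule the quotient is (-36/(19 - 6*v)^2)/(-6); substituting v = 3 gives 6.

6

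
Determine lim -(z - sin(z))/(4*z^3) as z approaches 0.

Direct substitution gives 0/0.
Apply L'Hôpital: lim (1 - cos(z))/(-12*z^2), still 0/0.
Apply L'Hôpital: lim (sin(z))/(-24*z), still 0/0.
After 3 applications of L'Hôpital's rule the quotient is (cos(z))/(-24); substituting z = 0 gives -1/24.

-1/24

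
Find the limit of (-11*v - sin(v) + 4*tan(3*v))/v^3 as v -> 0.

Substitution gives 0/0 (the numerator vanishes to order 3).
Expand each term to order v^3: the coefficient of v^3 in −sin(v) is 1/6 and in 4·tan(3v) is 36.
Lower-order terms cancel with the polynomial part, so the numerator is (217/6)·v^3 + o(v^3), and the limit is (217/6)/(1) = 217/6.

217/6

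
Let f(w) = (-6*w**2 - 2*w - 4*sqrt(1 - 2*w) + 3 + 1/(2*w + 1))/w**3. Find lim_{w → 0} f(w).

Substitution gives 0/0; apply L'Hôpital's rule 3 times.
After differentiating numerator and denominator 3 times the quotient is (-48/(2*w + 1)^4 + 12/(1 - 2*w)^(5/2))/(6); at w = 0 this is -6.

-6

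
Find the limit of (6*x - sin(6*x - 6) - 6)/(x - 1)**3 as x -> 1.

Direct substitution gives 0/0.
Apply L'Hôpital: lim (6 - 6*cos(6*x - 6))/(3*(x - 1)^2), still 0/0.
Apply L'Hôpital: lim (36*sin(6*x - 6))/(6*x - 6), still 0/0.
After 3 applications of L'Hôpital's rule the quotient is (216*cos(6*x - 6))/(6); substituting x = 1 gives 36.

36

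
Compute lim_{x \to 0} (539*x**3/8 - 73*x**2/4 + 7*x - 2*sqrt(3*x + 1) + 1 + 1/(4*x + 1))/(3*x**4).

16789/192

Substitution gives 0/0 (the numerator vanishes to order 4).
Expand each term to order x^4: the coefficient of x^4 in -2·√(1 + 3x) is 405/64 and in 1/(1 + 4x) is 256.
Lower-order terms cancel with the polynomial part, so the numerator is (16789/64)·x^4 + o(x^4), and the limit is (16789/64)/(3) = 16789/192.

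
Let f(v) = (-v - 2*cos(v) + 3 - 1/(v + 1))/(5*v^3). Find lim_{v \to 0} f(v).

Substitution gives 0/0; apply L'Hôpital's rule 3 times.
After differentiating numerator and denominator 3 times the quotient is (-2*sin(v) + 6/(v + 1)^4)/(30); at v = 0 this is 1/5.

1/5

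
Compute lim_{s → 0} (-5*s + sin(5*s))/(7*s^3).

-125/42

Direct substitution gives 0/0.
Apply L'Hôpital: lim (5*cos(5*s) - 5)/(21*s^2), still 0/0.
Apply L'Hôpital: lim (-25*sin(5*s))/(42*s), still 0/0.
After 3 applications of L'Hôpital's rule the quotient is (-125*cos(5*s))/(42); substituting s = 0 gives -125/42.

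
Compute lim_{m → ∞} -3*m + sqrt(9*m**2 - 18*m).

-3

An ∞ − ∞ form. Rationalising with the conjugate, the difference becomes (-18m) / (√(9*m^2 - 18*m) + 3m).
For large m the denominator behaves like 2·3m, so the quotient tends to -18/6 = -3.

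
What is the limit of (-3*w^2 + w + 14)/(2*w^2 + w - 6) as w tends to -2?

Since w = -2 makes numerator and denominator zero, (w + 2) divides both.
Cancelling it gives (7 - 3*w)/(2*w - 3); now plug in w = -2 to get -13/7.

-13/7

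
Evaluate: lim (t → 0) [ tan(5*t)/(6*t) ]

Substitution gives 0/0.
Since tan(u)/u → 1 as u → 0, tan(5t)/(5t) → 1 and the limit is 5/6.

5/6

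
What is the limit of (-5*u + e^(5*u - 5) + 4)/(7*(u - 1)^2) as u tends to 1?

Direct substitution gives 0/0.
Apply L'Hôpital: lim (5*e^(5*u - 5) - 5)/(14*u - 14), still 0/0.
After 2 applications of L'Hôpital's rule the quotient is (25*e^(5*u - 5))/(14); substituting u = 1 gives 25/14.

25/14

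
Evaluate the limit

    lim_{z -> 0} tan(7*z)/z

7

Substitution gives 0/0.
Since tan(u)/u → 1 as u → 0, tan(7z)/(7z) → 1 and the limit is 7.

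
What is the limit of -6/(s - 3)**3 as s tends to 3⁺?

-∞

As s → 3⁺, (s - 3) → 0⁺, so (s - 3)^3 → 0⁺ and -6/(s - 3)^3 → -∞.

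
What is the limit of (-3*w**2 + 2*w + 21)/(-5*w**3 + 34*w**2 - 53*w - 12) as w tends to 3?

-1

Since w = 3 makes numerator and denominator zero, (w - 3) divides both.
Cancelling it gives (-3*w - 7)/(-5*w^2 + 19*w + 4); now plug in w = 3 to get -1.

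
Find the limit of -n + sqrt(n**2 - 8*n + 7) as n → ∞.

-4

An ∞ − ∞ form. Rationalising with the conjugate, the difference becomes (-8n + 7) / (√(n^2 - 8*n + 7) + n).
For large n the denominator behaves like 2·n, so the quotient tends to -8/2 = -4.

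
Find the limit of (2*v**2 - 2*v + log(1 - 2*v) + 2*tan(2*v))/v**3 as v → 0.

Substitution gives 0/0; apply L'Hôpital's rule 3 times.
After differentiating numerator and denominator 3 times the quotient is (96*tan(2*v)^2/cos(2*v)^2 + 32/cos(2*v)^2 + 16/(2*v - 1)^3)/(6); at v = 0 this is 8/3.

8/3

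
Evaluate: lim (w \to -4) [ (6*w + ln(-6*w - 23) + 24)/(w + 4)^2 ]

Direct substitution gives 0/0.
Apply L'Hôpital: lim (6 - 6/(-6*w - 23))/(2*w + 8), still 0/0.
After 2 applications of L'Hôpital's rule the quotient is (-36/(-6*w - 23)^2)/(2); substituting w = -4 gives -18.

-18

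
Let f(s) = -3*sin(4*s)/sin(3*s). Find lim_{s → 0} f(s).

-4

Substitution gives 0/0.
Divide numerator and denominator by s: sin(4s)/s → 4 and sin(3s)/s → 3, so the limit is -3·4/3 = -4.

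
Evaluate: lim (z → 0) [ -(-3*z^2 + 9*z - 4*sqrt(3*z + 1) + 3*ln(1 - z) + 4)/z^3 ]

31/4

Substitution gives 0/0; apply L'Hôpital's rule 3 times.
After differentiating numerator and denominator 3 times the quotient is (-81/(2*(3*z + 1)^(5/2)) + 6/(z - 1)^3)/(-6); at z = 0 this is 31/4.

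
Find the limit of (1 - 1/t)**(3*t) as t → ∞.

e^(-3)

Let L be the limit and take ln: ln L = lim (3t)·ln(1 - 1/t) = lim (3t)·(-1/t + O(1/t²)) = -3.
Hence L = e^(-3).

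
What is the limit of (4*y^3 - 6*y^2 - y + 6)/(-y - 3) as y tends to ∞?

The numerator has higher degree (3 > 1); the quotient behaves like (4/(-1))·y^2 for large |y|.
As y → +∞ this diverges to -∞.

-∞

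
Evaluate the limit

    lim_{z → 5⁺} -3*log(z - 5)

As z → 5⁺, z - 5 → 0⁺ and ln(z - 5) → −∞.
Multiplying by -3 gives ∞.

∞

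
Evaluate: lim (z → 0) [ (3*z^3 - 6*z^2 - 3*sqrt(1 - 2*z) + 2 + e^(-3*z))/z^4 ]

21/4

Substitution gives 0/0 (the numerator vanishes to order 4).
Expand each term to order z^4: the coefficient of z^4 in e^(-3z) is 27/8 and in -3·√(1 - 2z) is 15/8.
Lower-order terms cancel with the polynomial part, so the numerator is (21/4)·z^4 + o(z^4), and the limit is (21/4)/(1) = 21/4.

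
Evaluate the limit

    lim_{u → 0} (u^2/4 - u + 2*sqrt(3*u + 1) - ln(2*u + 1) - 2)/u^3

Substitution gives 0/0 (the numerator vanishes to order 3).
Expand each term to order u^3: the coefficient of u^3 in 2·√(1 + 3u) is 27/8 and in −ln(1 + 2u) is -8/3.
Lower-order terms cancel with the polynomial part, so the numerator is (17/24)·u^3 + o(u^3), and the limit is (17/24)/(1) = 17/24.

17/24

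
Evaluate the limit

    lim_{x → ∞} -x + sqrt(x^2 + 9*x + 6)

9/2

An ∞ − ∞ form. Rationalising with the conjugate, the difference becomes (9x + 6) / (√(x^2 + 9*x + 6) + x).
For large x the denominator behaves like 2·x, so the quotient tends to 9/2 = 9/2.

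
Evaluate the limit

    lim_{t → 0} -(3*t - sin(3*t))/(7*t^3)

Direct substitution gives 0/0.
Apply L'Hôpital: lim (3 - 3*cos(3*t))/(-21*t^2), still 0/0.
Apply L'Hôpital: lim (9*sin(3*t))/(-42*t), still 0/0.
After 3 applications of L'Hôpital's rule the quotient is (27*cos(3*t))/(-42); substituting t = 0 gives -9/14.

-9/14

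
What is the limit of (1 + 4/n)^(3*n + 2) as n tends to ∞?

Write it as [(1 + 4/n)^n]^(3) · (1 + 4/n)^(2). The bracketed term tends to e^(4) and the second factor to 1, so the limit is e^(12).

e^(12)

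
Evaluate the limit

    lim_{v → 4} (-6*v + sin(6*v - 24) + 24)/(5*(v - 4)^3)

-36/5

Direct substitution gives 0/0.
Apply L'Hôpital: lim (6*cos(6*v - 24) - 6)/(15*(v - 4)^2), still 0/0.
Apply L'Hôpital: lim (-36*sin(6*v - 24))/(30*v - 120), still 0/0.
After 3 applications of L'Hôpital's rule the quotient is (-216*cos(6*v - 24))/(30); substituting v = 4 gives -36/5.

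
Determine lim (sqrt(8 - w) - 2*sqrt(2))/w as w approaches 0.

-√(2)/8

Substitution gives 0/0. Multiply numerator and denominator by the conjugate √(8 - w) + √8.
The numerator becomes (8 - w) − 8 = -w, so the expression simplifies to -1/(√(8 - w) + √8).
Letting w → 0 gives -1/(2√8) = -√(2)/8.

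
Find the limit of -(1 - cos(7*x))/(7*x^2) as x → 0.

Substitution gives 0/0.
Use (1 − cos u)/u² → 1/2 with u = 7x: the limit is 7²/(2·(-7)) = -7/2.

-7/2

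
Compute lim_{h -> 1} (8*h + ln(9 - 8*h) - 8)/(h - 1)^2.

Direct substitution gives 0/0.
Apply L'Hôpital: lim (8 - 8/(9 - 8*h))/(2*h - 2), still 0/0.
After 2 applications of L'Hôpital's rule the quotient is (-64/(9 - 8*h)^2)/(2); substituting h = 1 gives -32.

-32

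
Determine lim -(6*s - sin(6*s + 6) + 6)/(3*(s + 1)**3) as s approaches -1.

-12

Direct substitution gives 0/0.
Apply L'Hôpital: lim (6 - 6*cos(6*s + 6))/(-9*(s + 1)^2), still 0/0.
Apply L'Hôpital: lim (36*sin(6*s + 6))/(-18*s - 18), still 0/0.
After 3 applications of L'Hôpital's rule the quotient is (216*cos(6*s + 6))/(-18); substituting s = -1 gives -12.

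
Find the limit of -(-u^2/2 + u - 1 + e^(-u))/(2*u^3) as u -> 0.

1/12

Direct substitution gives 0/0.
Apply L'Hôpital: lim (-u + 1 - e^(-u))/(-6*u^2), still 0/0.
Apply L'Hôpital: lim (-1 + e^(-u))/(-12*u), still 0/0.
After 3 applications of L'Hôpital's rule the quotient is (-e^(-u))/(-12); substituting u = 0 gives 1/12.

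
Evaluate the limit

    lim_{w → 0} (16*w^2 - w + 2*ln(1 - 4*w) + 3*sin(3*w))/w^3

-337/6

Substitution gives 0/0 (the numerator vanishes to order 3).
Expand each term to order w^3: the coefficient of w^3 in 2·ln(1 - 4w) is -128/3 and in 3·sin(3w) is -27/2.
Lower-order terms cancel with the polynomial part, so the numerator is (-337/6)·w^3 + o(w^3), and the limit is (-337/6)/(1) = -337/6.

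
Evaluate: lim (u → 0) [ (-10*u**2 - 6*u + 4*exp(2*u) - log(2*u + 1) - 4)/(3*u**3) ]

Substitution gives 0/0; apply L'Hôpital's rule 3 times.
After differentiating numerator and denominator 3 times the quotient is (32*e^(2*u) - 16/(2*u + 1)^3)/(18); at u = 0 this is 8/9.

8/9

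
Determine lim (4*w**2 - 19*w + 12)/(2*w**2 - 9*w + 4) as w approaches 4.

13/7

At w = 4 both the top and bottom vanish — a removable singularity. Factoring out (w - 4) from each leaves (4*w - 3)/(2*w - 1), which at w = 4 equals 13/7.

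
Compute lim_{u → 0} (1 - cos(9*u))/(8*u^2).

Substitution gives 0/0.
Use (1 − cos θ)/θ² → 1/2 with θ = 9u: the limit is 9²/(2·8) = 81/16.

81/16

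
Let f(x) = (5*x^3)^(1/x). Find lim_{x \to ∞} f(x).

1

Base → ∞ and exponent → 0: an ∞^0 form.
Take logs: (1/x)·ln(5·x^3) = (ln 5 + 3·ln x)/x → 0.
So the limit is e^0 = 1.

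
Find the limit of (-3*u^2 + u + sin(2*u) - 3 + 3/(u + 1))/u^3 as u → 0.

-13/3

Substitution gives 0/0 (the numerator vanishes to order 3).
Expand each term to order u^3: the coefficient of u^3 in 3·1/(1 + u) is -3 and in sin(2u) is -4/3.
Lower-order terms cancel with the polynomial part, so the numerator is (-13/3)·u^3 + o(u^3), and the limit is (-13/3)/(1) = -13/3.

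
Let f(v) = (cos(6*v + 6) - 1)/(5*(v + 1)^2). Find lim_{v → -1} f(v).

-18/5

Direct substitution gives 0/0.
Apply L'Hôpital: lim (-6*sin(6*v + 6))/(10*v + 10), still 0/0.
After 2 applications of L'Hôpital's rule the quotient is (-36*cos(6*v + 6))/(10); substituting v = -1 gives -18/5.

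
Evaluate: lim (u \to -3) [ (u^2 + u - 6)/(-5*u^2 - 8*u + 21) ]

At u = -3 both the top and bottom vanish — a removable singularity. Factoring out (u + 3) from each leaves (u - 2)/(7 - 5*u), which at u = -3 equals -5/22.

-5/22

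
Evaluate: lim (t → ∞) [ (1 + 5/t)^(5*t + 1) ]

e^(25)

Write it as [(1 + 5/t)^t]^(5) · (1 + 5/t)^(1). The bracketed term tends to e^(5) and the second factor to 1, so the limit is e^(25).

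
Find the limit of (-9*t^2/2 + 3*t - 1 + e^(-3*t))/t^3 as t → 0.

-9/2

Direct substitution gives 0/0.
Apply L'Hôpital: lim (-9*t + 3 - 3*e^(-3*t))/(3*t^2), still 0/0.
Apply L'Hôpital: lim (-9 + 9*e^(-3*t))/(6*t), still 0/0.
After 3 applications of L'Hôpital's rule the quotient is (-27*e^(-3*t))/(6); substituting t = 0 gives -9/2.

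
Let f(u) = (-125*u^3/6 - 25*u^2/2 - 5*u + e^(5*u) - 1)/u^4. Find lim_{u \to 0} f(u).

Direct substitution gives 0/0.
Apply L'Hôpital: lim (-125*u^2/2 - 25*u + 5*e^(5*u) - 5)/(4*u^3), still 0/0.
Apply L'Hôpital: lim (-125*u + 25*e^(5*u) - 25)/(12*u^2), still 0/0.
Apply L'Hôpital: lim (125*e^(5*u) - 125)/(24*u), still 0/0.
After 4 applications of L'Hôpital's rule the quotient is (625*e^(5*u))/(24); substituting u = 0 gives 625/24.

625/24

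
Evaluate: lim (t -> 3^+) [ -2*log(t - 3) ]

As t → 3⁺, t - 3 → 0⁺ and ln(t - 3) → −∞.
Multiplying by -2 gives ∞.

∞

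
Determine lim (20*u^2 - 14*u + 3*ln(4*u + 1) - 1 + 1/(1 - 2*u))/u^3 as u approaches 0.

Substitution gives 0/0; apply L'Hôpital's rule 3 times.
After differentiating numerator and denominator 3 times the quotient is (384/(4*u + 1)^3 + 48/(2*u - 1)^4)/(6); at u = 0 this is 72.

72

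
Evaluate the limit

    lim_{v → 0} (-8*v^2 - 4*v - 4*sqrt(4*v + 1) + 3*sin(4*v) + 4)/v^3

Substitution gives 0/0; apply L'Hôpital's rule 3 times.
After differentiating numerator and denominator 3 times the quotient is (-192*cos(4*v) - 96/(4*v + 1)^(5/2))/(6); at v = 0 this is -48.

-48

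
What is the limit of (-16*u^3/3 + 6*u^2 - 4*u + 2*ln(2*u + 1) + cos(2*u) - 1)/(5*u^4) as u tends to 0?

-22/15

Substitution gives 0/0 (the numerator vanishes to order 4).
Expand each term to order u^4: the coefficient of u^4 in cos(2u) is 2/3 and in 2·ln(1 + 2u) is -8.
Lower-order terms cancel with the polynomial part, so the numerator is (-22/3)·u^4 + o(u^4), and the limit is (-22/3)/(5) = -22/15.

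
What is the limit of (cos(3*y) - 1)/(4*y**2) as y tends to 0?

Direct substitution gives 0/0.
Apply L'Hôpital: lim (-3*sin(3*y))/(8*y), still 0/0.
After 2 applications of L'Hôpital's rule the quotient is (-9*cos(3*y))/(8); substituting y = 0 gives -9/8.

-9/8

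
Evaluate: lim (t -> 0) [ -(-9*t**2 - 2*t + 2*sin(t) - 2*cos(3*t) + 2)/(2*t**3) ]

1/6

Substitution gives 0/0 (the numerator vanishes to order 3).
Expand each term to order t^3: the coefficient of t^3 in 2·sin(t) is -1/3 and in -2·cos(3t) is 0.
Lower-order terms cancel with the polynomial part, so the numerator is (-1/3)·t^3 + o(t^3), and the limit is (-1/3)/(-2) = 1/6.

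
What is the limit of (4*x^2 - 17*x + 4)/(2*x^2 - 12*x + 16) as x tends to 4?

15/4

At x = 4 both the top and bottom vanish — a removable singularity. Factoring out (x - 4) from each leaves (4*x - 1)/(2*x - 4), which at x = 4 equals 15/4.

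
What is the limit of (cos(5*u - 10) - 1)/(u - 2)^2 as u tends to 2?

Direct substitution gives 0/0.
Apply L'Hôpital: lim (-5*sin(5*u - 10))/(2*u - 4), still 0/0.
After 2 applications of L'Hôpital's rule the quotient is (-25*cos(5*u - 10))/(2); substituting u = 2 gives -25/2.

-25/2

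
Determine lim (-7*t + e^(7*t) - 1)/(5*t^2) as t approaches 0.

Direct substitution gives 0/0.
Apply L'Hôpital: lim (7*e^(7*t) - 7)/(10*t), still 0/0.
After 2 applications of L'Hôpital's rule the quotient is (49*e^(7*t))/(10); substituting t = 0 gives 49/10.

49/10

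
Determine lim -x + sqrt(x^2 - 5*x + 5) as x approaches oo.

-5/2

This has the form ∞ − ∞. Multiply and divide by the conjugate √(x^2 - 5*x + 5) + x.
That gives (-5x + 5) / (√(x^2 - 5*x + 5) + x).
Divide numerator and denominator by x: the limit is -5/(2·1) = -5/2.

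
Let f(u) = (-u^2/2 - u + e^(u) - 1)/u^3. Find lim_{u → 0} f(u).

1/6

Direct substitution gives 0/0.
Apply L'Hôpital: lim (-u + e^(u) - 1)/(3*u^2), still 0/0.
Apply L'Hôpital: lim (e^(u) - 1)/(6*u), still 0/0.
After 3 applications of L'Hôpital's rule the quotient is (e^(u))/(6); substituting u = 0 gives 1/6.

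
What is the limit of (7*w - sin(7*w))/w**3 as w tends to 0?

Direct substitution gives 0/0.
Apply L'Hôpital: lim (7 - 7*cos(7*w))/(3*w^2), still 0/0.
Apply L'Hôpital: lim (49*sin(7*w))/(6*w), still 0/0.
After 3 applications of L'Hôpital's rule the quotient is (343*cos(7*w))/(6); substituting w = 0 gives 343/6.

343/6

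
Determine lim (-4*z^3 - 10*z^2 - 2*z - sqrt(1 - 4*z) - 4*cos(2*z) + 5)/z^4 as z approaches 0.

22/3

Substitution gives 0/0 (the numerator vanishes to order 4).
Expand each term to order z^4: the coefficient of z^4 in -4·cos(2z) is -8/3 and in −√(1 - 4z) is 10.
Lower-order terms cancel with the polynomial part, so the numerator is (22/3)·z^4 + o(z^4), and the limit is (22/3)/(1) = 22/3.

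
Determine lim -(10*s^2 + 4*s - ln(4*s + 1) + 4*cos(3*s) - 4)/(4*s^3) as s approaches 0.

Substitution gives 0/0; apply L'Hôpital's rule 3 times.
After differentiating numerator and denominator 3 times the quotient is (108*sin(3*s) - 128/(4*s + 1)^3)/(-24); at s = 0 this is 16/3.

16/3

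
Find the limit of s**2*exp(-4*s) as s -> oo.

0

Write as s^2/e^{4s}, an ∞/∞ form.
Exponential growth dominates any polynomial, so repeated L'Hôpital (or the standard result) gives 0.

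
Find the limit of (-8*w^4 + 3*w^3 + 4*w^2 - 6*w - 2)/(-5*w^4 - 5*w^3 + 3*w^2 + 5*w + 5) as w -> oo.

8/5

Numerator and denominator both have degree 4.
Dividing every term by w^4, all lower-order terms vanish and the limit is the ratio of leading coefficients, -8/(-5) = 8/5.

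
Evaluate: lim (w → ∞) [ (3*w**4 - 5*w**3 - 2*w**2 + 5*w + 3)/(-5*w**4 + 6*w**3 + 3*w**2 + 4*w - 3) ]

Numerator and denominator both have degree 4.
Dividing every term by w^4, all lower-order terms vanish and the limit is the ratio of leading coefficients, 3/(-5) = -3/5.

-3/5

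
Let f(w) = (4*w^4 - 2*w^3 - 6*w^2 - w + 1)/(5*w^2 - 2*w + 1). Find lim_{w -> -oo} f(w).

The numerator has higher degree (4 > 2); the quotient behaves like (4/(5))·w^2 for large |w|.
As w → −∞ this diverges to ∞.

∞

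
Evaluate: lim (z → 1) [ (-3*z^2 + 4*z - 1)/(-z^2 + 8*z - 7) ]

-1/3

At z = 1 both the top and bottom vanish — a removable singularity. Factoring out (z - 1) from each leaves (1 - 3*z)/(7 - z), which at z = 1 equals -1/3.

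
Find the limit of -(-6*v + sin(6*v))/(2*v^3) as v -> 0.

Direct substitution gives 0/0.
Apply L'Hôpital: lim (6*cos(6*v) - 6)/(-6*v^2), still 0/0.
Apply L'Hôpital: lim (-36*sin(6*v))/(-12*v), still 0/0.
After 3 applications of L'Hôpital's rule the quotient is (-216*cos(6*v))/(-12); substituting v = 0 gives 18.

18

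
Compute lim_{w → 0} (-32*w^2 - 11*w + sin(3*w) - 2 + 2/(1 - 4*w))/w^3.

247/2

Substitution gives 0/0 (the numerator vanishes to order 3).
Expand each term to order w^3: the coefficient of w^3 in sin(3w) is -9/2 and in 2·1/(1 - 4w) is 128.
Lower-order terms cancel with the polynomial part, so the numerator is (247/2)·w^3 + o(w^3), and the limit is (247/2)/(1) = 247/2.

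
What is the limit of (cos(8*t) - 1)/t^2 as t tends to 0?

Direct substitution gives 0/0.
Apply L'Hôpital: lim (-8*sin(8*t))/(2*t), still 0/0.
After 2 applications of L'Hôpital's rule the quotient is (-64*cos(8*t))/(2); substituting t = 0 gives -32.

-32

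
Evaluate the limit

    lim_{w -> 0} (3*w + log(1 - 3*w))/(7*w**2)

Direct substitution gives 0/0.
Apply L'Hôpital: lim (3 - 3/(1 - 3*w))/(14*w), still 0/0.
After 2 applications of L'Hôpital's rule the quotient is (-9/(1 - 3*w)^2)/(14); substituting w = 0 gives -9/14.

-9/14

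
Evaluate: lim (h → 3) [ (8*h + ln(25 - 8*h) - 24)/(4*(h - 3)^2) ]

-8

Direct substitution gives 0/0.
Apply L'Hôpital: lim (8 - 8/(25 - 8*h))/(8*h - 24), still 0/0.
After 2 applications of L'Hôpital's rule the quotient is (-64/(25 - 8*h)^2)/(8); substituting h = 3 gives -8.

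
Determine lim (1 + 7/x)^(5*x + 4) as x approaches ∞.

Let L be the limit and take ln: ln L = lim (5x + 4)·ln(1 + 7/x) = lim (5x + 4)·(7/x + O(1/x²)) = 35.
Hence L = e^(35).

e^(35)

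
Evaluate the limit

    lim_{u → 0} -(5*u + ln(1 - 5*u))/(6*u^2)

25/12

Direct substitution gives 0/0.
Apply L'Hôpital: lim (5 - 5/(1 - 5*u))/(-12*u), still 0/0.
After 2 applications of L'Hôpital's rule the quotient is (-25/(1 - 5*u)^2)/(-12); substituting u = 0 gives 25/12.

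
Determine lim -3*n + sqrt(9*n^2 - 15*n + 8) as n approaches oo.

This has the form ∞ − ∞. Multiply and divide by the conjugate √(9*n^2 - 15*n + 8) + 3n.
That gives (-15n + 8) / (√(9*n^2 - 15*n + 8) + 3n).
Divide numerator and denominator by n: the limit is -15/(2·3) = -5/2.

-5/2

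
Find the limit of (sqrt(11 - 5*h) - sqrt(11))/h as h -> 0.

-5*√(11)/22

A 0/0 form; rationalise with √(11 - 5h) + √11. This collapses the numerator to -5h, leaving -5/(√(11 - 5h) + √11) → -5/(2√11) = -5*√(11)/22.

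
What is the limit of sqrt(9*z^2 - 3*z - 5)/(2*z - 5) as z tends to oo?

3/2

For large |z|, √(9*z^2 - 3*z - 5) ≈ √9·|z| and the denominator ≈ 2z.
Since z → +∞, |z| = z, giving √9/(2) = 3/2.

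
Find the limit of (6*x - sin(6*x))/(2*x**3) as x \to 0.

Direct substitution gives 0/0.
Apply L'Hôpital: lim (6 - 6*cos(6*x))/(6*x^2), still 0/0.
Apply L'Hôpital: lim (36*sin(6*x))/(12*x), still 0/0.
After 3 applications of L'Hôpital's rule the quotient is (216*cos(6*x))/(12); substituting x = 0 gives 18.

18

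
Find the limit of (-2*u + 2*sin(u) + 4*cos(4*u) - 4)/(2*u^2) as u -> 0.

-16

Substitution gives 0/0; apply L'Hôpital's rule 2 times.
After differentiating numerator and denominator 2 times the quotient is (-2*sin(u) - 64*cos(4*u))/(4); at u = 0 this is -16.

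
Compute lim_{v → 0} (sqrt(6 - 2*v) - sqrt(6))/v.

-√(6)/6

Substitution gives 0/0. Multiply numerator and denominator by the conjugate √(6 - 2v) + √6.
The numerator becomes (6 - 2v) − 6 = -2v, so the expression simplifies to -2/(√(6 - 2v) + √6).
Letting v → 0 gives -2/(2√6) = -√(6)/6.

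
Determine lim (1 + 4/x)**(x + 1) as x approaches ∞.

Write it as [(1 + 4/x)^x]^(1) · (1 + 4/x)^(1). The bracketed term tends to e^(4) and the second factor to 1, so the limit is e^(4).

e^(4)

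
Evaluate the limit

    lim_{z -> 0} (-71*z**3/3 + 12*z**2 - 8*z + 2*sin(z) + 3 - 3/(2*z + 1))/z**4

-48

Substitution gives 0/0; apply L'Hôpital's rule 4 times.
After differentiating numerator and denominator 4 times the quotient is (2*sin(z) - 1152/(2*z + 1)^5)/(24); at z = 0 this is -48.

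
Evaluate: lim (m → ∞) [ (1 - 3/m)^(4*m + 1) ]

The base → 1 and the exponent → ∞: a 1^∞ form.
Take logarithms: (4m + 1)·ln(1 - 3/m). Since ln(1+u) ~ u for small u, this behaves like (4m)·(-3/m) → -12.
So the limit is e^(-12).

e^(-12)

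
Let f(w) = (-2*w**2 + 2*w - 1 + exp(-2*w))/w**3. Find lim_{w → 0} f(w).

-4/3

Direct substitution gives 0/0.
Apply L'Hôpital: lim (-4*w + 2 - 2*e^(-2*w))/(3*w^2), still 0/0.
Apply L'Hôpital: lim (-4 + 4*e^(-2*w))/(6*w), still 0/0.
After 3 applications of L'Hôpital's rule the quotient is (-8*e^(-2*w))/(6); substituting w = 0 gives -4/3.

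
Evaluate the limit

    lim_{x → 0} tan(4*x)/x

4

Substitution gives 0/0.
Since tan(u)/u → 1 as u → 0, tan(4x)/(4x) → 1 and the limit is 4.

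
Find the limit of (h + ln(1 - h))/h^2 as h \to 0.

Direct substitution gives 0/0.
Apply L'Hôpital: lim (1 - 1/(1 - h))/(2*h), still 0/0.
After 2 applications of L'Hôpital's rule the quotient is (-1/(1 - h)^2)/(2); substituting h = 0 gives -1/2.

-1/2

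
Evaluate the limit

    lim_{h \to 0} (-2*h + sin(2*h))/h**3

Direct substitution gives 0/0.
Apply L'Hôpital: lim (2*cos(2*h) - 2)/(3*h^2), still 0/0.
Apply L'Hôpital: lim (-4*sin(2*h))/(6*h), still 0/0.
After 3 applications of L'Hôpital's rule the quotient is (-8*cos(2*h))/(6); substituting h = 0 gives -4/3.

-4/3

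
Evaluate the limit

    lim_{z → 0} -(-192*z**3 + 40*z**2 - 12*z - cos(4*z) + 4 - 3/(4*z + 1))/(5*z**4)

2336/15

Substitution gives 0/0 (the numerator vanishes to order 4).
Expand each term to order z^4: the coefficient of z^4 in −cos(4z) is -32/3 and in -3·1/(1 + 4z) is -768.
Lower-order terms cancel with the polynomial part, so the numerator is (-2336/3)·z^4 + o(z^4), and the limit is (-2336/3)/(-5) = 2336/15.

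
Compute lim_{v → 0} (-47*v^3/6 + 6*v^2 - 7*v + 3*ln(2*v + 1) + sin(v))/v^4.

-12

Substitution gives 0/0 (the numerator vanishes to order 4).
Expand each term to order v^4: the coefficient of v^4 in sin(v) is 0 and in 3·ln(1 + 2v) is -12.
Lower-order terms cancel with the polynomial part, so the numerator is (-12)·v^4 + o(v^4), and the limit is (-12)/(1) = -12.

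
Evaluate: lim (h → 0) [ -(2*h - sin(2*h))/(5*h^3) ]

Direct substitution gives 0/0.
Apply L'Hôpital: lim (2 - 2*cos(2*h))/(-15*h^2), still 0/0.
Apply L'Hôpital: lim (4*sin(2*h))/(-30*h), still 0/0.
After 3 applications of L'Hôpital's rule the quotient is (8*cos(2*h))/(-30); substituting h = 0 gives -4/15.

-4/15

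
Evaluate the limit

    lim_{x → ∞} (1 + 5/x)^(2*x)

e^(10)

The base → 1 and the exponent → ∞: a 1^∞ form.
Take logarithms: (2x)·ln(1 + 5/x). Since ln(1+u) ~ u for small u, this behaves like (2x)·(5/x) → 10.
So the limit is e^(10).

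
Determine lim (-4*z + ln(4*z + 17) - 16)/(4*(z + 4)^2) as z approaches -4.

-2

Direct substitution gives 0/0.
Apply L'Hôpital: lim (-4 + 4/(4*z + 17))/(8*z + 32), still 0/0.
After 2 applications of L'Hôpital's rule the quotient is (-16/(4*z + 17)^2)/(8); substituting z = -4 gives -2.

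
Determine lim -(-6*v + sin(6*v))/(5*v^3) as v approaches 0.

Direct substitution gives 0/0.
Apply L'Hôpital: lim (6*cos(6*v) - 6)/(-15*v^2), still 0/0.
Apply L'Hôpital: lim (-36*sin(6*v))/(-30*v), still 0/0.
After 3 applications of L'Hôpital's rule the quotient is (-216*cos(6*v))/(-30); substituting v = 0 gives 36/5.

36/5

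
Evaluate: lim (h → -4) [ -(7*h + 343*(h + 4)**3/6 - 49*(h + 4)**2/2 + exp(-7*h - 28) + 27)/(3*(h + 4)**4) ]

Direct substitution gives 0/0.
Apply L'Hôpital: lim (-49*h + 343*(h + 4)^2/2 - 7*e^(-7*h - 28) - 189)/(-12*(h + 4)^3), still 0/0.
Apply L'Hôpital: lim (343*h + 49*e^(-7*h - 28) + 1323)/(-36*(h + 4)^2), still 0/0.
Apply L'Hôpital: lim (343 - 343*e^(-7*h - 28))/(-72*h - 288), still 0/0.
After 4 applications of L'Hôpital's rule the quotient is (2401*e^(-7*h - 28))/(-72); substituting h = -4 gives -2401/72.

-2401/72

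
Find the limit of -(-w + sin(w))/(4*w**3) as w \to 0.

1/24

Direct substitution gives 0/0.
Apply L'Hôpital: lim (cos(w) - 1)/(-12*w^2), still 0/0.
Apply L'Hôpital: lim (-sin(w))/(-24*w), still 0/0.
After 3 applications of L'Hôpital's rule the quotient is (-cos(w))/(-24); substituting w = 0 gives 1/24.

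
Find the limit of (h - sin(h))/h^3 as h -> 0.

1/6

Direct substitution gives 0/0.
Apply L'Hôpital: lim (1 - cos(h))/(3*h^2), still 0/0.
Apply L'Hôpital: lim (sin(h))/(6*h), still 0/0.
After 3 applications of L'Hôpital's rule the quotient is (cos(h))/(6); substituting h = 0 gives 1/6.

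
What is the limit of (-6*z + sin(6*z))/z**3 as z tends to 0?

-36

Direct substitution gives 0/0.
Apply L'Hôpital: lim (6*cos(6*z) - 6)/(3*z^2), still 0/0.
Apply L'Hôpital: lim (-36*sin(6*z))/(6*z), still 0/0.
After 3 applications of L'Hôpital's rule the quotient is (-216*cos(6*z))/(6); substituting z = 0 gives -36.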